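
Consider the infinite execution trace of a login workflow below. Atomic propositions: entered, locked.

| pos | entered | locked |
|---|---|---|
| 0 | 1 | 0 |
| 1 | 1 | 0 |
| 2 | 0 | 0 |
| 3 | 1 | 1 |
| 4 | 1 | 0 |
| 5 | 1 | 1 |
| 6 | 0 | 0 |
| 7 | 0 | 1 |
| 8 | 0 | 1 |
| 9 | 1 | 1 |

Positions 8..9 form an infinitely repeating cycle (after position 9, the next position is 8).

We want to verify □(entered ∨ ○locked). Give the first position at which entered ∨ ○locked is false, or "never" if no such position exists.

entered ∨ ○locked holds at every position 0..9, and those are all the positions the trace ever visits, so the invariant □(entered ∨ ○locked) is never violated.

never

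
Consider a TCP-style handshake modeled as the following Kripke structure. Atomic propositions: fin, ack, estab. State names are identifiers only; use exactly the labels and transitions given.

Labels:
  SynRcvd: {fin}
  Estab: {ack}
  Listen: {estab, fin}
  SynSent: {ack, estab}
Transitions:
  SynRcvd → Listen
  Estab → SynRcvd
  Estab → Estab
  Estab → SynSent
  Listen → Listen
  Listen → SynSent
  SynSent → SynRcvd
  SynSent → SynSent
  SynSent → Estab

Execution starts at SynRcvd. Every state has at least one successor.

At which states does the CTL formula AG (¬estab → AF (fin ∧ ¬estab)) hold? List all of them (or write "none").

States satisfying ¬estab → AF (fin ∧ ¬estab): {SynRcvd, Listen, SynSent}.
States satisfying AG (¬estab → AF (fin ∧ ¬estab)): ∅.

none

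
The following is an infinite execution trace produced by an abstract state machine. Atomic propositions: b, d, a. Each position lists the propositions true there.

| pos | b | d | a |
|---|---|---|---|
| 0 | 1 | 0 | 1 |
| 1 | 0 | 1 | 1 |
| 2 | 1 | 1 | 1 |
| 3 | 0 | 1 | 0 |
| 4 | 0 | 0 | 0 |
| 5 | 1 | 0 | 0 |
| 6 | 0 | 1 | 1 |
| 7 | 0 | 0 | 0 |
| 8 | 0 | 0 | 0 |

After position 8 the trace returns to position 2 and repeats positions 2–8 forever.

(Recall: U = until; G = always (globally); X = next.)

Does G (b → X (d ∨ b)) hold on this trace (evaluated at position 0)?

Satisfied

b → X (d ∨ b) holds at every position 0..8, and those are all positions ever visited, so G (b → X (d ∨ b)) holds.
Positions where b holds: 0, 2, 5.
Check X (d ∨ b) at each: 0→ok, 2→ok, 5→ok.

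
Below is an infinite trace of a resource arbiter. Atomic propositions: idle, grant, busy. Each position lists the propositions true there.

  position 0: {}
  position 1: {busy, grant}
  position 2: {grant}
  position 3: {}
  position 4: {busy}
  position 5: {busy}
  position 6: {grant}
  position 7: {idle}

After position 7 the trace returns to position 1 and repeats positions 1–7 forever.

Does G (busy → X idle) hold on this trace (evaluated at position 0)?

Does not hold

busy → X idle must hold at every position from 0 onward. It fails at position 1, so G (busy → X idle) is false.
Positions where busy holds: 1, 4, 5.
Check X idle at each: 1→fails, 4→fails, 5→fails.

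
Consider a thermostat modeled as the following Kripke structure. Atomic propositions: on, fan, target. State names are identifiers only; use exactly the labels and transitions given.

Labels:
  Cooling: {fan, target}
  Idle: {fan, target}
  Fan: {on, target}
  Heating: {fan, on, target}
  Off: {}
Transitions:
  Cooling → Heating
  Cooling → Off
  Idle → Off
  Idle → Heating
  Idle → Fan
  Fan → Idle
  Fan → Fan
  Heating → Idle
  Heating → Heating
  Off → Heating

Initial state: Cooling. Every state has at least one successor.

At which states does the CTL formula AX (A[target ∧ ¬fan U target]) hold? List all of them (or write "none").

{Fan, Heating, Off}

States satisfying A[target ∧ ¬fan U target]: {Cooling, Idle, Fan, Heating}.
States satisfying AX (A[target ∧ ¬fan U target]): {Fan, Heating, Off}.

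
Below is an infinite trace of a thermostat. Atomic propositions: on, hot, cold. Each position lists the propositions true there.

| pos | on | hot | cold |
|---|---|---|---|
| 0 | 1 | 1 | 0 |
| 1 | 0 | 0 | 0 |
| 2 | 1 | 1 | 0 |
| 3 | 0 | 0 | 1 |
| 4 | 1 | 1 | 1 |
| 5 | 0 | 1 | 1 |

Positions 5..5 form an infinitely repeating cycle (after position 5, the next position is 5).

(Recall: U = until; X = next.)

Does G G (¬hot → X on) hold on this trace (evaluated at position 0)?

G (¬hot → X on) holds at every position 0..5, and those are all positions ever visited, so G G (¬hot → X on) holds.

Holds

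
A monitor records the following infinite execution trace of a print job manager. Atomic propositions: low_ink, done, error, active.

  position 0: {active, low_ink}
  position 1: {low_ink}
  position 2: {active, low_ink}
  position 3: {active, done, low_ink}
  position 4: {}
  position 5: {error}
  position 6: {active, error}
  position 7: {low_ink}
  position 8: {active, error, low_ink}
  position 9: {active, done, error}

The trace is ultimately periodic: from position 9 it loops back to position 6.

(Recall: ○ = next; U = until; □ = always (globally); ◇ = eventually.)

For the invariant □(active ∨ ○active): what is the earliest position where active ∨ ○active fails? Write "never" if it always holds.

Check active ∨ ○active at each position in order: 0 ✓, 1 ✓, 2 ✓, 3 ✓.
At position 4 the labels are {} and the next position 5 has {error}, so active ∨ ○active is false there. This is the first violation.

4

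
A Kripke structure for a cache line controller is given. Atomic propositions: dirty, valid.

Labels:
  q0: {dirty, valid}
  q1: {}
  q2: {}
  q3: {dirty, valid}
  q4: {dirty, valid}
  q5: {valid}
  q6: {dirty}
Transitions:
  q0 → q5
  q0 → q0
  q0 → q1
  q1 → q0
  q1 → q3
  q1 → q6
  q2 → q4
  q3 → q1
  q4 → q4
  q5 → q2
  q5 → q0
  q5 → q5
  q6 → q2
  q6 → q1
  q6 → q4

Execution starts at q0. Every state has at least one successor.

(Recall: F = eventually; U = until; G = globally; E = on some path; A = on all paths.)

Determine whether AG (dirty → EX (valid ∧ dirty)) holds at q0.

States satisfying dirty → EX (valid ∧ dirty): {q0, q1, q2, q4, q5, q6}.
States satisfying AG (dirty → EX (valid ∧ dirty)): {q2, q4}.
q3 is reachable from q0 and violates dirty → EX (valid ∧ dirty), so AG fails at q0.
q0 ∉ Sat(AG (dirty → EX (valid ∧ dirty))).

Violated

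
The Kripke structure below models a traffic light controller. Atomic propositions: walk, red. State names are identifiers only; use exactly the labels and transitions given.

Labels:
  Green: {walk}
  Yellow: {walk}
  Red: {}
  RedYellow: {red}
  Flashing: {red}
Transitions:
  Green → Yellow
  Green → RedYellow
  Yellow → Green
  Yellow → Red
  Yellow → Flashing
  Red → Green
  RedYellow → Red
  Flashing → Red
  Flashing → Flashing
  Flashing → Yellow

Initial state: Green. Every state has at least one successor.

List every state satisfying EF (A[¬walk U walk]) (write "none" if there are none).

States satisfying A[¬walk U walk]: {Green, Yellow, Red, RedYellow}.
States satisfying EF (A[¬walk U walk]): {Green, Yellow, Red, RedYellow, Flashing}.

{Green, Yellow, Red, RedYellow, Flashing}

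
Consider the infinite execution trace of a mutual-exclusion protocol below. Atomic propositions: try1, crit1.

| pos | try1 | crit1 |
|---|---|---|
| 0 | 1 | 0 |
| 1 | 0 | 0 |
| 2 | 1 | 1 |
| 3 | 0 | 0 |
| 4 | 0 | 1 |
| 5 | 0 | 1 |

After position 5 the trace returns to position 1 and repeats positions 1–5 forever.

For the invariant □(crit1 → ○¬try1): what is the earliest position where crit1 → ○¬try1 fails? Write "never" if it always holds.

crit1 → ○¬try1 holds at every position 0..5, and those are all the positions the trace ever visits, so the invariant □(crit1 → ○¬try1) is never violated.

never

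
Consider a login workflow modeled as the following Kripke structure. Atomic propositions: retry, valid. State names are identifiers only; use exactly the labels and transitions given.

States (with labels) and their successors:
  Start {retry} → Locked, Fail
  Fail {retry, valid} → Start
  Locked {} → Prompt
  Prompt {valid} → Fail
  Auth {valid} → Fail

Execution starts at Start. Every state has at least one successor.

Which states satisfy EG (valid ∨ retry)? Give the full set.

{Start, Fail, Prompt, Auth}

States satisfying valid ∨ retry: {Start, Fail, Prompt, Auth}.
States satisfying EG (valid ∨ retry): {Start, Fail, Prompt, Auth}.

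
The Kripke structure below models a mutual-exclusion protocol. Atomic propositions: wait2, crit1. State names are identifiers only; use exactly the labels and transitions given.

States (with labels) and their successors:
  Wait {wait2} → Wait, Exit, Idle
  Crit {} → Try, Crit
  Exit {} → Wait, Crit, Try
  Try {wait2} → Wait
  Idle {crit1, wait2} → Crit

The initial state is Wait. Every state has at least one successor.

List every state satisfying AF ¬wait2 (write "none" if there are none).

States satisfying ¬wait2: {Crit, Exit}.
States satisfying AF ¬wait2: {Crit, Exit, Idle}.

{Crit, Exit, Idle}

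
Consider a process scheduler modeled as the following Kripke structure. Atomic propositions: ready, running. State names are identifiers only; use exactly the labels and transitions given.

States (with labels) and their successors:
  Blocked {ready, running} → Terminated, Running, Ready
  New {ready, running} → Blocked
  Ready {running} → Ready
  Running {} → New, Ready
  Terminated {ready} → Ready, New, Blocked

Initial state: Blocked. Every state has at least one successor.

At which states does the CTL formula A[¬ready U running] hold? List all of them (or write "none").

{Blocked, New, Ready, Running}

States satisfying ¬ready: {Ready, Running}.
States satisfying running: {Blocked, New, Ready}.
States satisfying A[¬ready U running]: {Blocked, New, Ready, Running}.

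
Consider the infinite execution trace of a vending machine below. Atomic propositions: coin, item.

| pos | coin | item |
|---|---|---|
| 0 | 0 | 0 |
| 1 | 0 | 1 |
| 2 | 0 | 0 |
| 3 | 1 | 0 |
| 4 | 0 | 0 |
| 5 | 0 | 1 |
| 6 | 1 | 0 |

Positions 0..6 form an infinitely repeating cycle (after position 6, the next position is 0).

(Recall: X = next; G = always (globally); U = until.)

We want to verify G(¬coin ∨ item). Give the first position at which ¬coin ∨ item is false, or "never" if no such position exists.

3

Check ¬coin ∨ item at each position in order: 0 ✓, 1 ✓, 2 ✓.
At position 3 the labels are {coin}, so ¬coin ∨ item is false there. This is the first violation.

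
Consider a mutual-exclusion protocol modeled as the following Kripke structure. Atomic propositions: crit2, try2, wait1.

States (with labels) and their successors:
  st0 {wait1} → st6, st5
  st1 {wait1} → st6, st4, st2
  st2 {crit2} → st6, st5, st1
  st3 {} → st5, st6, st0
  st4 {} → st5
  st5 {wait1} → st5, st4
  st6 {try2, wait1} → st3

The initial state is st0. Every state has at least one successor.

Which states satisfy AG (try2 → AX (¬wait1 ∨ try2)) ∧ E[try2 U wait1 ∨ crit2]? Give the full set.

{st0, st1, st2, st5, st6}

States satisfying try2 → AX (¬wait1 ∨ try2): {st0, st1, st2, st3, st4, st5, st6}.
States satisfying AG (try2 → AX (¬wait1 ∨ try2)): {st0, st1, st2, st3, st4, st5, st6}.
States satisfying try2: {st6}.
States satisfying wait1 ∨ crit2: {st0, st1, st2, st5, st6}.
States satisfying E[try2 U wait1 ∨ crit2]: {st0, st1, st2, st5, st6}.
States satisfying AG (try2 → AX (¬wait1 ∨ try2)) ∧ E[try2 U wait1 ∨ crit2]: {st0, st1, st2, st5, st6}.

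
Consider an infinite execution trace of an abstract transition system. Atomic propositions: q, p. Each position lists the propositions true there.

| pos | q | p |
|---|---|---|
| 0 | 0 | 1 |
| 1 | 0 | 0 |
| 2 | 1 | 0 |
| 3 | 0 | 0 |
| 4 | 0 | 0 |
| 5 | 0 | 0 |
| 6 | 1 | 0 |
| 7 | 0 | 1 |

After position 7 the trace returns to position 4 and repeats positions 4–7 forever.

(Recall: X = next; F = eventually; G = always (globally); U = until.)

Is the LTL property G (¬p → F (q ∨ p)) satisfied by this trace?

¬p → F (q ∨ p) holds at every position 0..7, and those are all positions ever visited, so G (¬p → F (q ∨ p)) holds.
Positions where ¬p holds: 1, 2, 3, 4, 5, 6.
Check F (q ∨ p) at each: 1→ok, 2→ok, 3→ok, 4→ok, 5→ok, 6→ok.

Yes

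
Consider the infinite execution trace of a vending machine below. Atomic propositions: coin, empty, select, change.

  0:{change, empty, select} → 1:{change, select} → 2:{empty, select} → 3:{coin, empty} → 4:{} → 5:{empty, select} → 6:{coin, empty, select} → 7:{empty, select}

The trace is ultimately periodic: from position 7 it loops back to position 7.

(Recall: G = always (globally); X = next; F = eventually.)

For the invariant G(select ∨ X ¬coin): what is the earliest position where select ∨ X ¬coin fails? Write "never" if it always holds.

select ∨ X ¬coin holds at every position 0..7, and those are all the positions the trace ever visits, so the invariant G(select ∨ X ¬coin) is never violated.

never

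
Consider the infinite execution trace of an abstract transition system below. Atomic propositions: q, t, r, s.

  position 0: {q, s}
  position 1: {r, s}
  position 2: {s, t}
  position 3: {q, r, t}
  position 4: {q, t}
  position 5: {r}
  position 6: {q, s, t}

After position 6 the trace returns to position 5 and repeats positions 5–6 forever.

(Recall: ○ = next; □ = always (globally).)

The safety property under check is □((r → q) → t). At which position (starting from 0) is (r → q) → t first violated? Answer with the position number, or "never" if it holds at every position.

0

At position 0 the labels are {q, s}, so (r → q) → t is false there. This is the first violation.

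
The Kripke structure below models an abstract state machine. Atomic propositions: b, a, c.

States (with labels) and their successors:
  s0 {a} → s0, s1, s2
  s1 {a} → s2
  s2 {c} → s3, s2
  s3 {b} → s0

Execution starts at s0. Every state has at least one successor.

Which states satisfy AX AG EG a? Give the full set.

none

States satisfying AG EG a: ∅.
States satisfying AX AG EG a: ∅.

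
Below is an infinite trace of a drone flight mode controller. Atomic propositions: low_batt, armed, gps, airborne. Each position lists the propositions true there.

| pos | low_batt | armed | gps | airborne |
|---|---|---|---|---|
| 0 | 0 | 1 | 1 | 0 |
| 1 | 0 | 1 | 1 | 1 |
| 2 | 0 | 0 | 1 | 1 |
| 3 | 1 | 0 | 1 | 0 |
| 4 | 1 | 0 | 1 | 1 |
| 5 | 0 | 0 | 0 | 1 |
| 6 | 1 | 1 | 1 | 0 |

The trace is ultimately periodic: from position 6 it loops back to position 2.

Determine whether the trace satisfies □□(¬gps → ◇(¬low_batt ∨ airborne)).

□(¬gps → ◇(¬low_batt ∨ airborne)) holds at every position 0..6, and those are all positions ever visited, so □□(¬gps → ◇(¬low_batt ∨ airborne)) holds.

Yes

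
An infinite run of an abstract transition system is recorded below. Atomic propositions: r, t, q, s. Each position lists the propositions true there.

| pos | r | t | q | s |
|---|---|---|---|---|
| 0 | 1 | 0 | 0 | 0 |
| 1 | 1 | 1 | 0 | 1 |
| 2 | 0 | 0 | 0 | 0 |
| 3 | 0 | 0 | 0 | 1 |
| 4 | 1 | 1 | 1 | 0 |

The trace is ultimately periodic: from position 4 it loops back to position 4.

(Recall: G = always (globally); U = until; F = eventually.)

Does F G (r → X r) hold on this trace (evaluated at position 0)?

Yes

G (r → X r) holds at position 2, which is reachable from 0, so F G (r → X r) holds.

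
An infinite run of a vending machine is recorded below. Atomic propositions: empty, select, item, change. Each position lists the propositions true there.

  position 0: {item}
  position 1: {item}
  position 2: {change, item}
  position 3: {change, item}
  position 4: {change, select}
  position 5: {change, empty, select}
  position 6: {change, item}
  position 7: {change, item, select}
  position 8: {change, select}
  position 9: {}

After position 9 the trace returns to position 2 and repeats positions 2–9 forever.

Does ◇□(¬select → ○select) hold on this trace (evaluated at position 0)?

□(¬select → ○select) is false at every position 0..9, so it never becomes true and ◇□(¬select → ○select) fails.

Violated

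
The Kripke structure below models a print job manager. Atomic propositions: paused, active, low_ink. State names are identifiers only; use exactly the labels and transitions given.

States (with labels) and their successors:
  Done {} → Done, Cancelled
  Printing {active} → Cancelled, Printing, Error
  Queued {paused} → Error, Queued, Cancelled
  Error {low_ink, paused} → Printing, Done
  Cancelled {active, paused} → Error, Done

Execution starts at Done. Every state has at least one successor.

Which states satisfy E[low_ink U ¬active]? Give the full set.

States satisfying low_ink: {Error}.
States satisfying ¬active: {Done, Queued, Error}.
States satisfying E[low_ink U ¬active]: {Done, Queued, Error}.

{Done, Queued, Error}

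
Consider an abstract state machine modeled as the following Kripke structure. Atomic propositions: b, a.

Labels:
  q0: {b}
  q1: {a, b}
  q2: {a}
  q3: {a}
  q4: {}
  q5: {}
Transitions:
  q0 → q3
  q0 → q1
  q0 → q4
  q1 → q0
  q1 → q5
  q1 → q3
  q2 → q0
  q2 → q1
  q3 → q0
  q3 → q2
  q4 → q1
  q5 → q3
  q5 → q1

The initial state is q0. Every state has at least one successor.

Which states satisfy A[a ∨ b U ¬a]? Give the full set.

{q0, q4, q5}

States satisfying a ∨ b: {q0, q1, q2, q3}.
States satisfying ¬a: {q0, q4, q5}.
States satisfying A[a ∨ b U ¬a]: {q0, q4, q5}.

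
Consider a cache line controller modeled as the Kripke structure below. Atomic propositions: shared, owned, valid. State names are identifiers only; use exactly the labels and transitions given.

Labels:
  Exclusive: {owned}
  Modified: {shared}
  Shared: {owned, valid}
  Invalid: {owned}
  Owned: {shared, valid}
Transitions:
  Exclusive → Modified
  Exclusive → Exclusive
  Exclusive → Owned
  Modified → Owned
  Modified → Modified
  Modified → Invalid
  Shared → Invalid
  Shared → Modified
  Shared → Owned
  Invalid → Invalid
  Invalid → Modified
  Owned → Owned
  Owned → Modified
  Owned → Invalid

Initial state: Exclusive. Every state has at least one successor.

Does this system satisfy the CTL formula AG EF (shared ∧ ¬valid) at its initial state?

States satisfying EF (shared ∧ ¬valid): {Exclusive, Modified, Shared, Invalid, Owned}.
States satisfying AG EF (shared ∧ ¬valid): {Exclusive, Modified, Shared, Invalid, Owned}.
Every state reachable from Exclusive satisfies EF (shared ∧ ¬valid).
Exclusive ∈ Sat(AG EF (shared ∧ ¬valid)).

Holds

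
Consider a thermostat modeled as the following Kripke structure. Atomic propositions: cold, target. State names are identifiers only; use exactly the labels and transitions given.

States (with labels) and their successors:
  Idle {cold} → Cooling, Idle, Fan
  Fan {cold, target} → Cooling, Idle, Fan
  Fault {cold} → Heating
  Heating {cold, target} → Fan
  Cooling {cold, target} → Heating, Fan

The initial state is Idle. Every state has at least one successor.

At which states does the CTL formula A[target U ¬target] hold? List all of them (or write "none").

States satisfying target: {Fan, Heating, Cooling}.
States satisfying ¬target: {Idle, Fault}.
States satisfying A[target U ¬target]: {Idle, Fault}.

{Idle, Fault}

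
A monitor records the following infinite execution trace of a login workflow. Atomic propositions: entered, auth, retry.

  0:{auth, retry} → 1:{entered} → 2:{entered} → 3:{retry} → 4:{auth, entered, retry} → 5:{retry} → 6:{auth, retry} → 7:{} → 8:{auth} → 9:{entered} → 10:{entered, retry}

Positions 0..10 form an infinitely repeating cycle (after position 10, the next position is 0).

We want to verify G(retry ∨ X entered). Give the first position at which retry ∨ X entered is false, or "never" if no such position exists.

Check retry ∨ X entered at each position in order: 0 ✓, 1 ✓.
At position 2 the labels are {entered} and the next position 3 has {retry}, so retry ∨ X entered is false there. This is the first violation.

2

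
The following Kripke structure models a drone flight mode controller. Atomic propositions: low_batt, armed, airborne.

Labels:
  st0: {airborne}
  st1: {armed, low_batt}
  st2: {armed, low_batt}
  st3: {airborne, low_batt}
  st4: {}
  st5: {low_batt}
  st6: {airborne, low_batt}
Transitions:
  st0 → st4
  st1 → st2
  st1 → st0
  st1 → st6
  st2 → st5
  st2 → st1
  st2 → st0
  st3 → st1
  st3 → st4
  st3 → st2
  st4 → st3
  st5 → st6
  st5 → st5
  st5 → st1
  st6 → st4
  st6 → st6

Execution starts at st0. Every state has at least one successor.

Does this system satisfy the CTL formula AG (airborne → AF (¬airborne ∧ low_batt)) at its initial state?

States satisfying airborne → AF (¬airborne ∧ low_batt): {st1, st2, st4, st5}.
States satisfying AG (airborne → AF (¬airborne ∧ low_batt)): ∅.
st0 is reachable from st0 and violates airborne → AF (¬airborne ∧ low_batt), so AG fails at st0.
st0 ∉ Sat(AG (airborne → AF (¬airborne ∧ low_batt))).

No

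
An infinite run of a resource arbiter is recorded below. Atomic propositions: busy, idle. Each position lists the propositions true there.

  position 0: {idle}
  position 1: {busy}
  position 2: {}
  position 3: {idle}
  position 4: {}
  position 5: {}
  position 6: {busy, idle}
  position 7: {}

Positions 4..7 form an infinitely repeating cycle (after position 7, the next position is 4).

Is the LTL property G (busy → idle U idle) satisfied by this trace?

busy → idle U idle must hold at every position from 0 onward. It fails at position 1, so G (busy → idle U idle) is false.
Positions where busy holds: 1, 6.
Check idle U idle at each: 1→fails, 6→ok.

Violated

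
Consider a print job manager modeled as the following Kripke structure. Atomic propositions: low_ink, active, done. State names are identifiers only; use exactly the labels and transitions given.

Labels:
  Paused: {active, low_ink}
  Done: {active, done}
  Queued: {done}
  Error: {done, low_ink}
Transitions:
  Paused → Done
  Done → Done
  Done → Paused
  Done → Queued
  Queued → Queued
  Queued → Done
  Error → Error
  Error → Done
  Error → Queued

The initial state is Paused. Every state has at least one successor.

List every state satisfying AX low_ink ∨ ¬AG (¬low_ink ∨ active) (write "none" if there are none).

{Error}

States satisfying low_ink: {Paused, Error}.
States satisfying AX low_ink: ∅.
States satisfying ¬low_ink ∨ active: {Paused, Done, Queued}.
States satisfying AG (¬low_ink ∨ active): {Paused, Done, Queued}.
States satisfying ¬AG (¬low_ink ∨ active): {Error}.
States satisfying AX low_ink ∨ ¬AG (¬low_ink ∨ active): {Error}.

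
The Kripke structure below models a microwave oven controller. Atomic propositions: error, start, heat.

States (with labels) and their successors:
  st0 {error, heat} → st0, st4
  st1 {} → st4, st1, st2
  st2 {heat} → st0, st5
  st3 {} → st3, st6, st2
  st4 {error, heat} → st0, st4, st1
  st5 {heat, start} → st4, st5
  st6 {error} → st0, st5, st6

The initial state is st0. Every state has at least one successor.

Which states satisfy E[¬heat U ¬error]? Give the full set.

{st1, st2, st3, st5, st6}

States satisfying ¬heat: {st1, st3, st6}.
States satisfying ¬error: {st1, st2, st3, st5}.
States satisfying E[¬heat U ¬error]: {st1, st2, st3, st5, st6}.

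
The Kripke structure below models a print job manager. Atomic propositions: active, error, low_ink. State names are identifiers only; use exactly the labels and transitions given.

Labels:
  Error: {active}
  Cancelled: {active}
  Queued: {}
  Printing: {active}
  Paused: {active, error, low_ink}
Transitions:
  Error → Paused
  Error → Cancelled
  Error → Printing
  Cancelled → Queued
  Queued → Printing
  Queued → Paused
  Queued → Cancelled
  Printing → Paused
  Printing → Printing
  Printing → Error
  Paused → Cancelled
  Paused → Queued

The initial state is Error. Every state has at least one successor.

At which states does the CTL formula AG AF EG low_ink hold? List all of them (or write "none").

none

States satisfying AF EG low_ink: ∅.
States satisfying AG AF EG low_ink: ∅.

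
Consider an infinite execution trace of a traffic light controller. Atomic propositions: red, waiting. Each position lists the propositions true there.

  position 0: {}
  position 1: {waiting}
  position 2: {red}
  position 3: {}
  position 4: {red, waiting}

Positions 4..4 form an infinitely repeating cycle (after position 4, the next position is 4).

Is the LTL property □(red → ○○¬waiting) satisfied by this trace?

red → ○○¬waiting must hold at every position from 0 onward. It fails at position 2, so □(red → ○○¬waiting) is false.
Positions where red holds: 2, 4.
Check ○○¬waiting at each: 2→fails, 4→fails.

No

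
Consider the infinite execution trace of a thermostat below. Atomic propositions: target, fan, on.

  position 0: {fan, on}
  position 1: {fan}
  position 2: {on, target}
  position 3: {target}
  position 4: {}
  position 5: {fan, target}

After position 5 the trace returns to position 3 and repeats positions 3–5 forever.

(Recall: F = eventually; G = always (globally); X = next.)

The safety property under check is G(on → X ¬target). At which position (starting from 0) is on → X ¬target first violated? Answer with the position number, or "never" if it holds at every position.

Check on → X ¬target at each position in order: 0 ✓, 1 ✓.
At position 2 the labels are {on, target} and the next position 3 has {target}, so on → X ¬target is false there. This is the first violation.

2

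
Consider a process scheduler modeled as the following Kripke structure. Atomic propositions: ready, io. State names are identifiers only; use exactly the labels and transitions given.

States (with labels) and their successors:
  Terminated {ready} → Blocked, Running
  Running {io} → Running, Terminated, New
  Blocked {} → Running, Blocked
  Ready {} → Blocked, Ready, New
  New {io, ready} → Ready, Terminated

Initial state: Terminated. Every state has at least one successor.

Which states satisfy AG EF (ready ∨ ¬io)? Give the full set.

States satisfying EF (ready ∨ ¬io): {Terminated, Running, Blocked, Ready, New}.
States satisfying AG EF (ready ∨ ¬io): {Terminated, Running, Blocked, Ready, New}.

{Terminated, Running, Blocked, Ready, New}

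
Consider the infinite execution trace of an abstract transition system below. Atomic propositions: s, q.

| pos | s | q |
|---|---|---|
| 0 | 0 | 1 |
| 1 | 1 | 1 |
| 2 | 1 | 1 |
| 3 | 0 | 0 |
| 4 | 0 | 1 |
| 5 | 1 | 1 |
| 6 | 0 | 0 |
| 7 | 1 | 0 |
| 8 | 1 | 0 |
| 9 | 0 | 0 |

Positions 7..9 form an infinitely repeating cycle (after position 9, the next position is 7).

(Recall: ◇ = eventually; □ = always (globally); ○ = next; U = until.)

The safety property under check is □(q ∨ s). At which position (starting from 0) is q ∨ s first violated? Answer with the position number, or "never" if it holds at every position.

3

Check q ∨ s at each position in order: 0 ✓, 1 ✓, 2 ✓.
At position 3 the labels are {}, so q ∨ s is false there. This is the first violation.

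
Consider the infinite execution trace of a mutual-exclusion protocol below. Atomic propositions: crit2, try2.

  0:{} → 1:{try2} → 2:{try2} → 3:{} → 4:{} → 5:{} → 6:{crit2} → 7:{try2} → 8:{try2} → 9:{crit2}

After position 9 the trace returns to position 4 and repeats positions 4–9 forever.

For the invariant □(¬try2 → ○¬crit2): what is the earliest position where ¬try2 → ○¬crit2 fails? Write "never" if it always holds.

5

Check ¬try2 → ○¬crit2 at each position in order: 0 ✓, 1 ✓, 2 ✓, 3 ✓, 4 ✓.
At position 5 the labels are {} and the next position 6 has {crit2}, so ¬try2 → ○¬crit2 is false there. This is the first violation.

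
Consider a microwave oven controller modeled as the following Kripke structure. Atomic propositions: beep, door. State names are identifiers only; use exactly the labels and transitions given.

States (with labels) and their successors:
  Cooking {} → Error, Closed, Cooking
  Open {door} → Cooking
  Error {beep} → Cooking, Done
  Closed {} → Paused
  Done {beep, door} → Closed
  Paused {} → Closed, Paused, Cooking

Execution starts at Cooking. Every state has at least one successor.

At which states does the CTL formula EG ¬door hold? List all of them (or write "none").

{Cooking, Error, Closed, Paused}

States satisfying ¬door: {Cooking, Error, Closed, Paused}.
States satisfying EG ¬door: {Cooking, Error, Closed, Paused}.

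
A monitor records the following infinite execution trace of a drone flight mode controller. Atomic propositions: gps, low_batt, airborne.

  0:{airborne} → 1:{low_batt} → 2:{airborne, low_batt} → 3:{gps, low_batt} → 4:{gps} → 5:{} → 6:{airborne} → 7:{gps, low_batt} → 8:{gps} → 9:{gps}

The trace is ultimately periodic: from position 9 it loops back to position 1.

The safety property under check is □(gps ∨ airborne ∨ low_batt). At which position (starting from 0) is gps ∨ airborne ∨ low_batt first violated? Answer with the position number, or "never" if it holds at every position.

5

Check gps ∨ airborne ∨ low_batt at each position in order: 0 ✓, 1 ✓, 2 ✓, 3 ✓, 4 ✓.
At position 5 the labels are {}, so gps ∨ airborne ∨ low_batt is false there. This is the first violation.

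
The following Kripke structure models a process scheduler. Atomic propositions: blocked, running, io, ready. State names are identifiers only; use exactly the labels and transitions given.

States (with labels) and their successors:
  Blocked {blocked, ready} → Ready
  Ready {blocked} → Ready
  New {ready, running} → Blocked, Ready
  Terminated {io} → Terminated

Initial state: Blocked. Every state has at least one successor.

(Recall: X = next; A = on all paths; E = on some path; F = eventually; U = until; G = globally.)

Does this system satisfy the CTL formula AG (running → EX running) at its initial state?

States satisfying running → EX running: {Blocked, Ready, Terminated}.
States satisfying AG (running → EX running): {Blocked, Ready, Terminated}.
Every state reachable from Blocked satisfies running → EX running.
Blocked ∈ Sat(AG (running → EX running)).

Satisfied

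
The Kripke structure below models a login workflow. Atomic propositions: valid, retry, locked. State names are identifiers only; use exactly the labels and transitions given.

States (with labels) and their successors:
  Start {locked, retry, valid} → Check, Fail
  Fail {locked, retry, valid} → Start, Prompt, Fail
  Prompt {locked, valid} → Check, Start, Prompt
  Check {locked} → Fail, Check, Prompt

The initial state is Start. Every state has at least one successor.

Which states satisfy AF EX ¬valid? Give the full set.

{Start, Prompt, Check}

States satisfying EX ¬valid: {Start, Prompt, Check}.
States satisfying AF EX ¬valid: {Start, Prompt, Check}.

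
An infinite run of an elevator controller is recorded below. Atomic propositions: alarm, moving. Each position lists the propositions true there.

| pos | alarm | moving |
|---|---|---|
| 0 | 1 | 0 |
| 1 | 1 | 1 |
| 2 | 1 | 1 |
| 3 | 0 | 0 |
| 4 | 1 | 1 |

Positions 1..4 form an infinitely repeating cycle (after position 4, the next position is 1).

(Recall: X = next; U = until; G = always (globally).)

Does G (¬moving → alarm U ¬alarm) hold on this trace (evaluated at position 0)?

¬moving → alarm U ¬alarm holds at every position 0..4, and those are all positions ever visited, so G (¬moving → alarm U ¬alarm) holds.
Positions where ¬moving holds: 0, 3.
Check alarm U ¬alarm at each: 0→ok, 3→ok.

Satisfied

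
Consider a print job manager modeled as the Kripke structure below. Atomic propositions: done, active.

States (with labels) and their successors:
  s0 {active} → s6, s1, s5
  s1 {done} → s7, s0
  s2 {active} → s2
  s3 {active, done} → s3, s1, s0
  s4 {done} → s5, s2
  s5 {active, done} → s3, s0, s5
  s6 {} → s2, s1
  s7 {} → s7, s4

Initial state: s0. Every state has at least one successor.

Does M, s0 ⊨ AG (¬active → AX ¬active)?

No

States satisfying ¬active → AX ¬active: {s0, s2, s3, s5, s7}.
States satisfying AG (¬active → AX ¬active): {s2}.
s1 is reachable from s0 and violates ¬active → AX ¬active, so AG fails at s0.
s0 ∉ Sat(AG (¬active → AX ¬active)).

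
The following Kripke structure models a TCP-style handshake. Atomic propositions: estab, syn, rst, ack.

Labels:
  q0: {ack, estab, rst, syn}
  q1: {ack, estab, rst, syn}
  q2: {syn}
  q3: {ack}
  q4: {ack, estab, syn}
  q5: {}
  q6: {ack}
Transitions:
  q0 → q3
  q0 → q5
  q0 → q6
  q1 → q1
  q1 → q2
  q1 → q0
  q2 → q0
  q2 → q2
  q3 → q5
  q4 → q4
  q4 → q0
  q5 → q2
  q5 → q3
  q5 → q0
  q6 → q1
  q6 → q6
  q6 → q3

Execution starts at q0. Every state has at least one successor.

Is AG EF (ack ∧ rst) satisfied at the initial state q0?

States satisfying EF (ack ∧ rst): {q0, q1, q2, q3, q4, q5, q6}.
States satisfying AG EF (ack ∧ rst): {q0, q1, q2, q3, q4, q5, q6}.
Every state reachable from q0 satisfies EF (ack ∧ rst).
q0 ∈ Sat(AG EF (ack ∧ rst)).

Yes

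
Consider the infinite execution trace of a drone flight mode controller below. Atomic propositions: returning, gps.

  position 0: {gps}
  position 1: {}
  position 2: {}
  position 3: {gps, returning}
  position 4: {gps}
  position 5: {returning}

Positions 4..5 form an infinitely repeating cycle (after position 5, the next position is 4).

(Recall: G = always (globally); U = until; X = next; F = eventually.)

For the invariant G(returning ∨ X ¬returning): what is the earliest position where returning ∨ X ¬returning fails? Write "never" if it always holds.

Check returning ∨ X ¬returning at each position in order: 0 ✓, 1 ✓.
At position 2 the labels are {} and the next position 3 has {gps, returning}, so returning ∨ X ¬returning is false there. This is the first violation.

2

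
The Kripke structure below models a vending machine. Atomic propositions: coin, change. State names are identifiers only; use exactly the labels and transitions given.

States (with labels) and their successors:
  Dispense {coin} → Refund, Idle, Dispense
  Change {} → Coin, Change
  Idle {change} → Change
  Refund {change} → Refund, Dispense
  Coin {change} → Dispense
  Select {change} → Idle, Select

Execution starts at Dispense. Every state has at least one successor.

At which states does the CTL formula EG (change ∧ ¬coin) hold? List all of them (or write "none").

{Refund, Select}

States satisfying change ∧ ¬coin: {Idle, Refund, Coin, Select}.
States satisfying EG (change ∧ ¬coin): {Refund, Select}.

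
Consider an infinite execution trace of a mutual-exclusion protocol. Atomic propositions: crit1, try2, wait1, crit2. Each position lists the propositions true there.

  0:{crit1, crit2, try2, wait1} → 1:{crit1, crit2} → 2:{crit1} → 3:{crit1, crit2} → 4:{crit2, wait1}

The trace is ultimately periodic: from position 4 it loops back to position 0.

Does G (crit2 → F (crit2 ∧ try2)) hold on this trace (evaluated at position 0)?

Yes

crit2 → F (crit2 ∧ try2) holds at every position 0..4, and those are all positions ever visited, so G (crit2 → F (crit2 ∧ try2)) holds.
Positions where crit2 holds: 0, 1, 3, 4.
Check F (crit2 ∧ try2) at each: 0→ok, 1→ok, 3→ok, 4→ok.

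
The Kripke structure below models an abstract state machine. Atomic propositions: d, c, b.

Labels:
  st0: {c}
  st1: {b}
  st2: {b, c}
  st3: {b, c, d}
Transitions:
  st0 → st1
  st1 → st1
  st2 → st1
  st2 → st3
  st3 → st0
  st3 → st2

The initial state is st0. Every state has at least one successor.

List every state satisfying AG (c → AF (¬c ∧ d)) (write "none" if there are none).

States satisfying c → AF (¬c ∧ d): {st1}.
States satisfying AG (c → AF (¬c ∧ d)): {st1}.

{st1}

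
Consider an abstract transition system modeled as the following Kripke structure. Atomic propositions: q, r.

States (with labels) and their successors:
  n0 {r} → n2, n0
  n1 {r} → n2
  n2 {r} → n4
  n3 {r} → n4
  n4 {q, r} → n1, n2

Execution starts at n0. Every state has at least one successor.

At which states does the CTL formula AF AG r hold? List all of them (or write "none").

States satisfying AG r: {n0, n1, n2, n3, n4}.
States satisfying AF AG r: {n0, n1, n2, n3, n4}.

{n0, n1, n2, n3, n4}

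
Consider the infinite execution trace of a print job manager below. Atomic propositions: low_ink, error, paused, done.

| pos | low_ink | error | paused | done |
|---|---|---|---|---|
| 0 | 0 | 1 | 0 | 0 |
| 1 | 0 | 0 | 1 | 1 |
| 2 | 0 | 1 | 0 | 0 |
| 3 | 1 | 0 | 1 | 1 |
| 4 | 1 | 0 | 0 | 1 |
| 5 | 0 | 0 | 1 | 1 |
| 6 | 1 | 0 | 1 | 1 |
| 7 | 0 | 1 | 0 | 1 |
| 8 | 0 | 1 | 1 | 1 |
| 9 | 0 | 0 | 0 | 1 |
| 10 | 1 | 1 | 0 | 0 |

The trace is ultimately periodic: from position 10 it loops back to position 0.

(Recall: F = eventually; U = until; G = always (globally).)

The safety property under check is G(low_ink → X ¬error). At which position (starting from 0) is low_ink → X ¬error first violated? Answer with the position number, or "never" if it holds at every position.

Check low_ink → X ¬error at each position in order: 0 ✓, 1 ✓, 2 ✓, 3 ✓, 4 ✓, 5 ✓.
At position 6 the labels are {done, low_ink, paused} and the next position 7 has {done, error}, so low_ink → X ¬error is false there. This is the first violation.

6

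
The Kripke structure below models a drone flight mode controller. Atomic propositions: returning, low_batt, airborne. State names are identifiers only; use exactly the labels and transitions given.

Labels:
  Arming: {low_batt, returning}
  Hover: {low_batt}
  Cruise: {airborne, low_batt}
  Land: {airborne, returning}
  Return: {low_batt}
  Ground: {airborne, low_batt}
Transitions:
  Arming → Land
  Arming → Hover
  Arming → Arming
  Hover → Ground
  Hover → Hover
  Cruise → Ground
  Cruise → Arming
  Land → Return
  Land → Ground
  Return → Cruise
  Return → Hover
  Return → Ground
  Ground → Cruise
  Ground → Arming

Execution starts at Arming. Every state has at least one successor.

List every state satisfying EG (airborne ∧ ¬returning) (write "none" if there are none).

States satisfying airborne ∧ ¬returning: {Cruise, Ground}.
States satisfying EG (airborne ∧ ¬returning): {Cruise, Ground}.

{Cruise, Ground}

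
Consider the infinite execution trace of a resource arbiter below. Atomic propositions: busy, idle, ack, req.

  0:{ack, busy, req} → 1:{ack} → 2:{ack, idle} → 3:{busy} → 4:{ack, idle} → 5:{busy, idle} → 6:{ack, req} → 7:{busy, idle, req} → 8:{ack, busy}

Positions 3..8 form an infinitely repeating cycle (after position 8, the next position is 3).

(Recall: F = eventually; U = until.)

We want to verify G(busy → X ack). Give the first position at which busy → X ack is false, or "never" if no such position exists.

8

Check busy → X ack at each position in order: 0 ✓, 1 ✓, 2 ✓, 3 ✓, 4 ✓, 5 ✓, 6 ✓, 7 ✓.
At position 8 the labels are {ack, busy} and the next position 3 has {busy}, so busy → X ack is false there. This is the first violation.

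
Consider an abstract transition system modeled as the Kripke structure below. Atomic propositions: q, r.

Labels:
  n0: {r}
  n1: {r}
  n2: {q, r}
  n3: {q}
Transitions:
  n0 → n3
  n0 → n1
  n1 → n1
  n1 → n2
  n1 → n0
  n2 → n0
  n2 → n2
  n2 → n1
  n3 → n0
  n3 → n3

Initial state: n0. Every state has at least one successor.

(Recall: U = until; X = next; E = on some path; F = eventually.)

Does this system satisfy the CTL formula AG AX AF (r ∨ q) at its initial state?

Holds

States satisfying AX AF (r ∨ q): {n0, n1, n2, n3}.
States satisfying AG AX AF (r ∨ q): {n0, n1, n2, n3}.
Every state reachable from n0 satisfies AX AF (r ∨ q).
n0 ∈ Sat(AG AX AF (r ∨ q)).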